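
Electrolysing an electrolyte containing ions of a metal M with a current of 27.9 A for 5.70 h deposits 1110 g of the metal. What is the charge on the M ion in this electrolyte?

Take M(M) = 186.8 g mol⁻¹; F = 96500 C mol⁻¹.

Q = I·t = 27.90 A × 20520 s = 572500 C, so n(e⁻) = 572500/96500 = 5.933 mol.
n(M) deposited = 1110 / 186.8 = 5.942 mol.
Electrons per atom = n(e⁻)/n(M) = 5.933 / 5.942 = 0.998 ≈ 1, so the ion is M⁺.

+1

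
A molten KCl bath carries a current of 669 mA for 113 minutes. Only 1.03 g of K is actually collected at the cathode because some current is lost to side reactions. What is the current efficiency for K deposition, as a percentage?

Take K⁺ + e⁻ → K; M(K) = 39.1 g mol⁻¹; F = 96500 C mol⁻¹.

56.0 %

Q = I·t = 0.6690 × 6780.0 = 4536 C; n(e⁻) = 4536/96500 = 0.04700 mol.
Theoretical n(K) = n(e⁻)/1 = 0.04700 mol, i.e. m_theo = 0.04700 × 39.1 = 1.838 g.
Efficiency = m_actual / m_theo = 1.03 / 1.838 = 56.0 %.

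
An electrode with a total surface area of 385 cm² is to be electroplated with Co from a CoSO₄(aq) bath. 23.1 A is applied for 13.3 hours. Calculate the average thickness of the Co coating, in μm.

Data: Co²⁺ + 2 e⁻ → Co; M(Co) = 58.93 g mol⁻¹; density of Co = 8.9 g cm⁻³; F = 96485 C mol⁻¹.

Q = I·t = 23.10 × 47880 = 1106000 C; n(e⁻) = 11.46 mol.
n(Co) = n(e⁻)/2 = 5.732 mol, so m = 5.732 × 58.93 = 337.8 g.
Volume = m/ρ = 337.8 / 8.9 = 37.95 cm³.
Thickness = V/A = 37.95 / 385 = 0.0986 cm = 986 μm.

986 μm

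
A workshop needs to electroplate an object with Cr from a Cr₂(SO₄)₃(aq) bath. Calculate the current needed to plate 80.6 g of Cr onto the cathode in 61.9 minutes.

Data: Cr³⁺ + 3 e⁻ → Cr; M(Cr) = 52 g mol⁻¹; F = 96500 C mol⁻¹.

121 A

n(Cr) = 80.6 / 52 = 1.550 mol.
n(e⁻) = 3 × 1.550 = 4.650 mol.
Q = n(e⁻)·F = 4.650 × 96500 = 448700 C.
I = Q/t = 448700 / 3714.0 s = 121 A.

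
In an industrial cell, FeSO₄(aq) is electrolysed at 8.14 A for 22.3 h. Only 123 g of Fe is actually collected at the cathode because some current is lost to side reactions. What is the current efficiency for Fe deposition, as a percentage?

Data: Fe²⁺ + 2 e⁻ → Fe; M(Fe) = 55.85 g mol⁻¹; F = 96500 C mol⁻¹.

65.0 %

Q = I·t = 8.140 × 80280 = 653500 C; n(e⁻) = 653500/96500 = 6.772 mol.
Theoretical n(Fe) = n(e⁻)/2 = 3.386 mol, i.e. m_theo = 3.386 × 55.85 = 189.1 g.
Efficiency = m_actual / m_theo = 123 / 189.1 = 65.0 %.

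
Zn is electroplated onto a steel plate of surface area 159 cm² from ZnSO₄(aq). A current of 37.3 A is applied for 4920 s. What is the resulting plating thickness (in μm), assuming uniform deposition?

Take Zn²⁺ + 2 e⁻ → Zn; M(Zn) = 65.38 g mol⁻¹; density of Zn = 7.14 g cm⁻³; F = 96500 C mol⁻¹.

548 μm

Q = I·t = 37.30 × 4920.0 = 183500 C; n(e⁻) = 1.902 mol.
n(Zn) = n(e⁻)/2 = 0.9509 mol, so m = 0.9509 × 65.38 = 62.17 g.
Volume = m/ρ = 62.17 / 7.14 = 8.707 cm³.
Thickness = V/A = 8.707 / 159 = 0.0548 cm = 548 μm.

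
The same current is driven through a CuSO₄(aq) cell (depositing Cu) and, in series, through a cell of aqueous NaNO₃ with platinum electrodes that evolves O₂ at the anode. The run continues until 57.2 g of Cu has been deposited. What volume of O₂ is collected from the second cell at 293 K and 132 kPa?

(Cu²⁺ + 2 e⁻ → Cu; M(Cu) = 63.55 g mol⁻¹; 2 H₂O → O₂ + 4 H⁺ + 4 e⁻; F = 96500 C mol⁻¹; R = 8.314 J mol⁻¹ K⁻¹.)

8.31 L

n(Cu) = 57.2 / 63.55 = 0.9001 mol, so n(e⁻) = 2 × 0.9001 = 1.800 mol.
The cells are in series, so the same 1.800 mol of electrons passes through the second cell.
2 H₂O → O₂ + 4 H⁺ + 4 e⁻ — 4 mol e⁻ per mol O₂, so n(O₂) = 1.800/4 = 0.4500 mol.
V = nRT/P = (0.4500 × 8.314 × 293) / (132 × 10³) = 0.00831 m³ = 8.31 L.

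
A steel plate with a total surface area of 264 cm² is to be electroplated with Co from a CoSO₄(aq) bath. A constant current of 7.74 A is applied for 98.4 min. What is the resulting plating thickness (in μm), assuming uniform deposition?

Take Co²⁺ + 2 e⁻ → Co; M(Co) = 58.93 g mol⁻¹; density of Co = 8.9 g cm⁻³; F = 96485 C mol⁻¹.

59.4 μm

Q = I·t = 7.740 × 5904.0 = 45700 C; n(e⁻) = 0.4736 mol.
n(Co) = n(e⁻)/2 = 0.2368 mol, so m = 0.2368 × 58.93 = 13.96 g.
Volume = m/ρ = 13.96 / 8.9 = 1.568 cm³.
Thickness = V/A = 1.568 / 264 = 0.00594 cm = 59.4 μm.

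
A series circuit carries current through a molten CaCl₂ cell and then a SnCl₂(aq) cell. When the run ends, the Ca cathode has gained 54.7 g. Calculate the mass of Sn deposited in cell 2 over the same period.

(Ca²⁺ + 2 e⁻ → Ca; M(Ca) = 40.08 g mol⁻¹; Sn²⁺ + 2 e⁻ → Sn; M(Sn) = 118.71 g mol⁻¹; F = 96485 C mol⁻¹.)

n(Ca) = 54.7 / 40.08 = 1.365 mol.
Since Ca²⁺ + 2 e⁻ → Ca, n(e⁻) passed = 2 × 1.365 = 2.730 mol.
Cells in series carry the same charge, so the same 2.730 mol of electrons passes through cell 2.
Sn²⁺ + 2 e⁻ → Sn, so n(Sn) = 2.730 / 2 = 1.365 mol.
m(Sn) = 1.365 × 118.71 = 162 g.

162 g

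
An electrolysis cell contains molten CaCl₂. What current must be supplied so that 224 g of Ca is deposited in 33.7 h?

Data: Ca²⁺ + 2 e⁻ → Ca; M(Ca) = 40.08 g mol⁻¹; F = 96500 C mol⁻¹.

n(Ca) = 224 / 40.08 = 5.589 mol.
n(e⁻) = 2 × 5.589 = 11.18 mol.
Q = n(e⁻)·F = 11.18 × 96500 = 1079000 C.
I = Q/t = 1079000 / 121320 s = 8.89 A.

8.89 A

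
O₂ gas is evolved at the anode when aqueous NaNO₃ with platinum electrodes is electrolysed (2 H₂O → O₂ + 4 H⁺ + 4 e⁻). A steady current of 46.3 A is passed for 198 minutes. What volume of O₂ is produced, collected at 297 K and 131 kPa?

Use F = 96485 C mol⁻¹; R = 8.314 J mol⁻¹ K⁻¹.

Q = I·t = 46.30 A × 11880 s = 550000 C.
n(e⁻) = Q/F = 550000 / 96485 = 5.701 mol.
4 electrons are transferred per O₂ molecule, so n(O₂) = 5.701 / 4 = 1.425 mol.
V = nRT/P = (1.425 × 8.314 × 297) / (131 × 10³ Pa) = 0.0269 m³ = 26.9 L.

26.9 L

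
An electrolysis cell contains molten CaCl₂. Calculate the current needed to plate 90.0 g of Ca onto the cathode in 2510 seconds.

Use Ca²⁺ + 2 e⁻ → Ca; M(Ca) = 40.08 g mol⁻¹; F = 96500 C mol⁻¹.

n(Ca) = 90.0 / 40.08 = 2.246 mol.
n(e⁻) = 2 × 2.246 = 4.491 mol.
Q = n(e⁻)·F = 4.491 × 96500 = 433400 C.
I = Q/t = 433400 / 2510.0 s = 173 A.

173 A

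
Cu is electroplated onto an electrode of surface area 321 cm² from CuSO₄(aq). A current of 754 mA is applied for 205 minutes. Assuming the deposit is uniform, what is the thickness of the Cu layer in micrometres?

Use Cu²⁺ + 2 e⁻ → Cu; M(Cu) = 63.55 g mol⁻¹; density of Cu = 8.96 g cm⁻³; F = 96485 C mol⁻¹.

Q = I·t = 0.7540 × 12300 = 9274 C; n(e⁻) = 0.09612 mol.
n(Cu) = n(e⁻)/2 = 0.04806 mol, so m = 0.04806 × 63.55 = 3.054 g.
Volume = m/ρ = 3.054 / 8.96 = 0.3409 cm³.
Thickness = V/A = 0.3409 / 321 = 0.00106 cm = 10.6 μm.

10.6 μm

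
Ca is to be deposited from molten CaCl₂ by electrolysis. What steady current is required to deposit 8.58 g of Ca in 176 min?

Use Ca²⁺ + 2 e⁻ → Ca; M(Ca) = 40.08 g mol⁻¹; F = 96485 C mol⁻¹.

3.91 A

n(Ca) = 8.58 / 40.08 = 0.2141 mol.
n(e⁻) = 2 × 0.2141 = 0.4281 mol.
Q = n(e⁻)·F = 0.4281 × 96485 = 41310 C.
I = Q/t = 41310 / 10560 s = 3.91 A.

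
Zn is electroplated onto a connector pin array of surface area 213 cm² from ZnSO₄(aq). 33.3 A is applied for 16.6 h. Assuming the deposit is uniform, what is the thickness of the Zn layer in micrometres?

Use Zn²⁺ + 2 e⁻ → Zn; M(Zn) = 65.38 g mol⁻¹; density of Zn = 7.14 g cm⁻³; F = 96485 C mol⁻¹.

Q = I·t = 33.30 × 59760 = 1990000 C; n(e⁻) = 20.63 mol.
n(Zn) = n(e⁻)/2 = 10.31 mol, so m = 10.31 × 65.38 = 674.2 g.
Volume = m/ρ = 674.2 / 7.14 = 94.43 cm³.
Thickness = V/A = 94.43 / 213 = 0.443 cm = 4430 μm.

4430 μm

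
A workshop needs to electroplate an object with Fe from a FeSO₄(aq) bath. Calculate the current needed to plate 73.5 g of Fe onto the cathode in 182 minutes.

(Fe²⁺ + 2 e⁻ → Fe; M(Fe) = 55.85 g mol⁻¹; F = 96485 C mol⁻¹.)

23.3 A

n(Fe) = 73.5 / 55.85 = 1.316 mol.
n(e⁻) = 2 × 1.316 = 2.632 mol.
Q = n(e⁻)·F = 2.632 × 96485 = 254000 C.
I = Q/t = 254000 / 10920 s = 23.3 A.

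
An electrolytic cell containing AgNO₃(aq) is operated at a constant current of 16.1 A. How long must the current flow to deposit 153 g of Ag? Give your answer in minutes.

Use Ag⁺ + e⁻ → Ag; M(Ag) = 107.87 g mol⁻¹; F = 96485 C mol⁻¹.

n(Ag) = m/M = 153 / 107.87 = 1.418 mol.
Each Ag atom requires 1 electron, so n(e⁻) = 1 × 1.418 = 1.418 mol.
Q = n(e⁻)·F = 1.418 × 96485 = 136900 C.
t = Q/I = 136900 / 16.10 A = 8500 s = 142 min.

142 min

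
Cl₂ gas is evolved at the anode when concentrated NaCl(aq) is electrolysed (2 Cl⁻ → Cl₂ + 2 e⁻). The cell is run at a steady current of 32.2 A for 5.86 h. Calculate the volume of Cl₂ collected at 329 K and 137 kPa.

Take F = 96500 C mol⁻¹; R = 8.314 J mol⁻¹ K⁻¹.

Q = I·t = 32.20 A × 21096 s = 679300 C.
n(e⁻) = Q/F = 679300 / 96500 = 7.039 mol.
2 electrons are transferred per Cl₂ molecule, so n(Cl₂) = 7.039 / 2 = 3.520 mol.
V = nRT/P = (3.520 × 8.314 × 329) / (137 × 10³ Pa) = 0.0703 m³ = 70.3 L.

70.3 L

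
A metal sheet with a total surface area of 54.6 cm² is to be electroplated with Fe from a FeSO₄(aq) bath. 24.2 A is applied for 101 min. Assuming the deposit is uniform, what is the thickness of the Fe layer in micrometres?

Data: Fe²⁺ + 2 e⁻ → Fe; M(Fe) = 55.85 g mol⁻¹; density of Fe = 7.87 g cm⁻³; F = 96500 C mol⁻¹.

988 μm

Q = I·t = 24.20 × 6060.0 = 146700 C; n(e⁻) = 1.520 mol.
n(Fe) = n(e⁻)/2 = 0.7599 mol, so m = 0.7599 × 55.85 = 42.44 g.
Volume = m/ρ = 42.44 / 7.87 = 5.392 cm³.
Thickness = V/A = 5.392 / 54.6 = 0.0988 cm = 988 μm.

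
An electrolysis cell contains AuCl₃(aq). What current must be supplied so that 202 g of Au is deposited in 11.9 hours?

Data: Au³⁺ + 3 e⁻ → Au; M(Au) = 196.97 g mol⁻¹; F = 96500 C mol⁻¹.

n(Au) = 202 / 196.97 = 1.026 mol.
n(e⁻) = 3 × 1.026 = 3.077 mol.
Q = n(e⁻)·F = 3.077 × 96500 = 296900 C.
I = Q/t = 296900 / 42840 s = 6.93 A.

6.93 A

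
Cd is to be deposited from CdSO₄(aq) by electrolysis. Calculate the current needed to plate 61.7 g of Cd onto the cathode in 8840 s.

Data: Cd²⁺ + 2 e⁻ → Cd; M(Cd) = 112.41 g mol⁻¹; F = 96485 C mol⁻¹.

n(Cd) = 61.7 / 112.41 = 0.5489 mol.
n(e⁻) = 2 × 0.5489 = 1.098 mol.
Q = n(e⁻)·F = 1.098 × 96485 = 105900 C.
I = Q/t = 105900 / 8840.0 s = 12.0 A.

12.0 A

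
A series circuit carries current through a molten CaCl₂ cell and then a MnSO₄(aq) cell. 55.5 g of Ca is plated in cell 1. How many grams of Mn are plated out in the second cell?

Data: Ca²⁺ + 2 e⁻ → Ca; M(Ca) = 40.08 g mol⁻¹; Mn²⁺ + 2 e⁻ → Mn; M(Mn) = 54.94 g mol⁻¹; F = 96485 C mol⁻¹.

n(Ca) = 55.5 / 40.08 = 1.385 mol.
Since Ca²⁺ + 2 e⁻ → Ca, n(e⁻) passed = 2 × 1.385 = 2.769 mol.
Cells in series carry the same charge, so the same 2.769 mol of electrons passes through cell 2.
Mn²⁺ + 2 e⁻ → Mn, so n(Mn) = 2.769 / 2 = 1.385 mol.
m(Mn) = 1.385 × 54.94 = 76.1 g.

76.1 g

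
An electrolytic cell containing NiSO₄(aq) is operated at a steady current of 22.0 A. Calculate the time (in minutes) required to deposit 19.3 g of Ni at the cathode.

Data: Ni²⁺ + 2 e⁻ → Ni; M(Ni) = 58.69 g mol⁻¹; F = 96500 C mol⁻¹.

48.1 min

n(Ni) = m/M = 19.3 / 58.69 = 0.3288 mol.
Each Ni atom requires 2 electrons, so n(e⁻) = 2 × 0.3288 = 0.6577 mol.
Q = n(e⁻)·F = 0.6577 × 96500 = 63470 C.
t = Q/I = 63470 / 22.00 A = 2885 s = 48.1 min.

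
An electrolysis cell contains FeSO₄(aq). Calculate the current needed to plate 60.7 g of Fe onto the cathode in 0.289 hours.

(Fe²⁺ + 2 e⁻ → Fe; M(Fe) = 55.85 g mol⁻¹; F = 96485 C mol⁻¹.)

n(Fe) = 60.7 / 55.85 = 1.087 mol.
n(e⁻) = 2 × 1.087 = 2.174 mol.
Q = n(e⁻)·F = 2.174 × 96485 = 209700 C.
I = Q/t = 209700 / 1040.4 s = 202 A.

202 A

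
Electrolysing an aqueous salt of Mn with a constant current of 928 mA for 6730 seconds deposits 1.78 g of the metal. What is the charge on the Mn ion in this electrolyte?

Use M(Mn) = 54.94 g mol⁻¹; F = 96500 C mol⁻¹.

+2

Q = I·t = 0.9280 A × 6730.0 s = 6245 C, so n(e⁻) = 6245/96500 = 0.06472 mol.
n(Mn) deposited = 1.78 / 54.94 = 0.03240 mol.
Electrons per atom = n(e⁻)/n(Mn) = 0.06472 / 0.03240 = 2.00 ≈ 2, so the ion is Mn²⁺.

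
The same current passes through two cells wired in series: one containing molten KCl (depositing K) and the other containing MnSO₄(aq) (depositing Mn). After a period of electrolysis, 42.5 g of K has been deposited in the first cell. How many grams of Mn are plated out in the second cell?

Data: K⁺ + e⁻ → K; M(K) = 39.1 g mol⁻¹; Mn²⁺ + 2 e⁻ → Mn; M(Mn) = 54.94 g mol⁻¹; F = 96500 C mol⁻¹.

29.9 g

n(K) = 42.5 / 39.1 = 1.087 mol.
Since K⁺ + e⁻ → K, n(e⁻) passed = 1 × 1.087 = 1.087 mol.
Cells in series carry the same charge, so the same 1.087 mol of electrons passes through cell 2.
Mn²⁺ + 2 e⁻ → Mn, so n(Mn) = 1.087 / 2 = 0.5435 mol.
m(Mn) = 0.5435 × 54.94 = 29.9 g.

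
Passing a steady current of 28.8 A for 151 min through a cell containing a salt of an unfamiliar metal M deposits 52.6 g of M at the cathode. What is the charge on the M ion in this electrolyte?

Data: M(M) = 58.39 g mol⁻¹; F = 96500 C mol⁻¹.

+3

Q = I·t = 28.80 A × 9060.0 s = 260900 C, so n(e⁻) = 260900/96500 = 2.704 mol.
n(M) deposited = 52.6 / 58.39 = 0.9008 mol.
Electrons per atom = n(e⁻)/n(M) = 2.704 / 0.9008 = 3.00 ≈ 3, so the ion is M³⁺.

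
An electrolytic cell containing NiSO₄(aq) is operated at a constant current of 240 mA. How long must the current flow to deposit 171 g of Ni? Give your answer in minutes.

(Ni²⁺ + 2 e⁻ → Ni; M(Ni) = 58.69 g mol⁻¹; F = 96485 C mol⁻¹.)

39000 min

n(Ni) = m/M = 171 / 58.69 = 2.914 mol.
Each Ni atom requires 2 electrons, so n(e⁻) = 2 × 2.914 = 5.827 mol.
Q = n(e⁻)·F = 5.827 × 96485 = 562200 C.
t = Q/I = 562200 / 0.2400 A = 2343000 s = 39000 min.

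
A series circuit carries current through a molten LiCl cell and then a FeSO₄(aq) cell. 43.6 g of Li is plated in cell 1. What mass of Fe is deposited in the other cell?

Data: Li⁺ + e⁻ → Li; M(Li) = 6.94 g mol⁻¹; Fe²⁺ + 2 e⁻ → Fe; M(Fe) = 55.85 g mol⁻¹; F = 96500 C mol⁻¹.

n(Li) = 43.6 / 6.94 = 6.282 mol.
Since Li⁺ + e⁻ → Li, n(e⁻) passed = 1 × 6.282 = 6.282 mol.
Cells in series carry the same charge, so the same 6.282 mol of electrons passes through cell 2.
Fe²⁺ + 2 e⁻ → Fe, so n(Fe) = 6.282 / 2 = 3.141 mol.
m(Fe) = 3.141 × 55.85 = 175 g.

175 g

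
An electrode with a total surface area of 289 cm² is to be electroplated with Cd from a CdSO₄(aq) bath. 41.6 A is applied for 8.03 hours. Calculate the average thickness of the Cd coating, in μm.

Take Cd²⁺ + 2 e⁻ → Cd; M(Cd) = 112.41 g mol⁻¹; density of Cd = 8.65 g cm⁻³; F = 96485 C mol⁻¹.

Q = I·t = 41.60 × 28908 = 1203000 C; n(e⁻) = 12.46 mol.
n(Cd) = n(e⁻)/2 = 6.232 mol, so m = 6.232 × 112.41 = 700.5 g.
Volume = m/ρ = 700.5 / 8.65 = 80.99 cm³.
Thickness = V/A = 80.99 / 289 = 0.280 cm = 2800 μm.

2800 μm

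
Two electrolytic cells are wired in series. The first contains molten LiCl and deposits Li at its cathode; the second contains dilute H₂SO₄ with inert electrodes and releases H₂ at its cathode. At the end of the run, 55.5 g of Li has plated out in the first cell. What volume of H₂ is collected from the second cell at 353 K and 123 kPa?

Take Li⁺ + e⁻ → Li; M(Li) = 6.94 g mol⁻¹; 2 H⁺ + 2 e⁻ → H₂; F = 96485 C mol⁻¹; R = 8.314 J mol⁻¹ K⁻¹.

n(Li) = 55.5 / 6.94 = 7.997 mol, so n(e⁻) = 1 × 7.997 = 7.997 mol.
The cells are in series, so the same 7.997 mol of electrons passes through the second cell.
2 H⁺ + 2 e⁻ → H₂ — 2 mol e⁻ per mol H₂, so n(H₂) = 7.997/2 = 3.999 mol.
V = nRT/P = (3.999 × 8.314 × 353) / (123 × 10³) = 0.0954 m³ = 95.4 L.

95.4 L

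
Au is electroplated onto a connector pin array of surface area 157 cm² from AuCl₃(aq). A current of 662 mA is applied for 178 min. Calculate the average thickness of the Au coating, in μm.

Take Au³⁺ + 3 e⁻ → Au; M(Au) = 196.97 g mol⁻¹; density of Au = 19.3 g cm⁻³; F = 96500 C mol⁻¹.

Q = I·t = 0.6620 × 10680 = 7070 C; n(e⁻) = 0.07327 mol.
n(Au) = n(e⁻)/3 = 0.02442 mol, so m = 0.02442 × 196.97 = 4.810 g.
Volume = m/ρ = 4.810 / 19.3 = 0.2492 cm³.
Thickness = V/A = 0.2492 / 157 = 0.00159 cm = 15.9 μm.

15.9 μm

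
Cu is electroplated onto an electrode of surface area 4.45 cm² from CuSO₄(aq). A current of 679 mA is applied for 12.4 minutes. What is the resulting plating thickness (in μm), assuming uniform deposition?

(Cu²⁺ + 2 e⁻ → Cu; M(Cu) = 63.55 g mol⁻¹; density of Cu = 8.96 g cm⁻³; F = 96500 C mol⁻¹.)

Q = I·t = 0.6790 × 744.00 = 505.2 C; n(e⁻) = 0.005235 mol.
n(Cu) = n(e⁻)/2 = 0.002617 mol, so m = 0.002617 × 63.55 = 0.1663 g.
Volume = m/ρ = 0.1663 / 8.96 = 0.01856 cm³.
Thickness = V/A = 0.01856 / 4.45 = 0.00417 cm = 41.7 μm.

41.7 μm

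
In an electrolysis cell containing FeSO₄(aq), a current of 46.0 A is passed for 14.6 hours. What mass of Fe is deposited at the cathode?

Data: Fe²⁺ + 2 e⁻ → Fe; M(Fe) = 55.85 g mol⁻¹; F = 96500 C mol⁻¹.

700 g

Q = I·t = 46.00 A × 52560 s = 2418000 C.
n(e⁻) = Q/F = 2418000 / 96500 = 25.05 mol.
Fe²⁺ + 2 e⁻ → Fe, so n(Fe) = n(e⁻)/2 = 12.53 mol.
m = n·M = 12.53 × 55.85 = 700 g.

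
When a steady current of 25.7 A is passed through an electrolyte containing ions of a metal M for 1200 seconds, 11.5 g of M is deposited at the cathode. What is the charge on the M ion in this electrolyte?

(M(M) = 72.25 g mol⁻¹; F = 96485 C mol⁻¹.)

Q = I·t = 25.70 A × 1200.0 s = 30840 C, so n(e⁻) = 30840/96485 = 0.3196 mol.
n(M) deposited = 11.5 / 72.25 = 0.1592 mol.
Electrons per atom = n(e⁻)/n(M) = 0.3196 / 0.1592 = 2.01 ≈ 2, so the ion is M²⁺.

+2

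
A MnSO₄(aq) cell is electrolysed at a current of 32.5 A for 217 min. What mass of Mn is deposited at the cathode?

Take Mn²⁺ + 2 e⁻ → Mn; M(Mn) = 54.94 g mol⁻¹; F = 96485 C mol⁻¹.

Q = I·t = 32.50 A × 13020 s = 423200 C.
n(e⁻) = Q/F = 423200 / 96485 = 4.386 mol.
Mn²⁺ + 2 e⁻ → Mn, so n(Mn) = n(e⁻)/2 = 2.193 mol.
m = n·M = 2.193 × 54.94 = 120 g.

120 g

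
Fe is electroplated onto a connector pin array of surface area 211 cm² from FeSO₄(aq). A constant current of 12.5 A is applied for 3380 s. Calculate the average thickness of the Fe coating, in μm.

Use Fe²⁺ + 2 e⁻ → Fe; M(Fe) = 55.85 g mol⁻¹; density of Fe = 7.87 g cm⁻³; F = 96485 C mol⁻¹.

73.6 μm

Q = I·t = 12.50 × 3380.0 = 42250 C; n(e⁻) = 0.4379 mol.
n(Fe) = n(e⁻)/2 = 0.2189 mol, so m = 0.2189 × 55.85 = 12.23 g.
Volume = m/ρ = 12.23 / 7.87 = 1.554 cm³.
Thickness = V/A = 1.554 / 211 = 0.00736 cm = 73.6 μm.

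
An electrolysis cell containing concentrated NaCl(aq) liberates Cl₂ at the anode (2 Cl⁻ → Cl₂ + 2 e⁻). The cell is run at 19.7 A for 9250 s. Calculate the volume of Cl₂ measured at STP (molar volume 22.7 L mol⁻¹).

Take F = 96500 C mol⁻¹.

21.4 L

Q = I·t = 19.70 A × 9250.0 s = 182200 C.
n(e⁻) = Q/F = 182200 / 96500 = 1.888 mol.
2 electrons are transferred per Cl₂ molecule, so n(Cl₂) = 1.888 / 2 = 0.9442 mol.
V = n × V_m = 0.9442 × 22.7 = 21.4 L.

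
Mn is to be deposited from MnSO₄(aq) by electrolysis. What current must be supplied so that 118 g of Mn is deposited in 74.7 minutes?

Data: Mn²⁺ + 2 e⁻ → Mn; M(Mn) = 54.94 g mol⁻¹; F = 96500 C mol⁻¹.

n(Mn) = 118 / 54.94 = 2.148 mol.
n(e⁻) = 2 × 2.148 = 4.296 mol.
Q = n(e⁻)·F = 4.296 × 96500 = 414500 C.
I = Q/t = 414500 / 4482.0 s = 92.5 A.

92.5 A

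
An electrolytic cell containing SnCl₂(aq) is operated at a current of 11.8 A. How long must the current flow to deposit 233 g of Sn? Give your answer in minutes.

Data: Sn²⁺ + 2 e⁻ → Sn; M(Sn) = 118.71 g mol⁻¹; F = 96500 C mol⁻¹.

535 min

n(Sn) = m/M = 233 / 118.71 = 1.963 mol.
Each Sn atom requires 2 electrons, so n(e⁻) = 2 × 1.963 = 3.926 mol.
Q = n(e⁻)·F = 3.926 × 96500 = 378800 C.
t = Q/I = 378800 / 11.80 A = 32100 s = 535 min.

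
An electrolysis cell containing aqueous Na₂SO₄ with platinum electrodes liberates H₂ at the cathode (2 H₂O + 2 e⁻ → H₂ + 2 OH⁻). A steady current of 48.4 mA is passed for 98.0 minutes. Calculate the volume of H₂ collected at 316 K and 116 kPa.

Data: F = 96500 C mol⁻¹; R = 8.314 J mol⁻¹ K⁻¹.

Q = I·t = 0.04840 A × 5880.0 s = 284.6 C.
n(e⁻) = Q/F = 284.6 / 96500 = 0.002949 mol.
2 electrons are transferred per H₂ molecule, so n(H₂) = 0.002949 / 2 = 0.001475 mol.
V = nRT/P = (0.001475 × 8.314 × 316) / (116 × 10³ Pa) = 3.34 × 10⁻⁵ m³ = 0.0334 L.

0.0334 L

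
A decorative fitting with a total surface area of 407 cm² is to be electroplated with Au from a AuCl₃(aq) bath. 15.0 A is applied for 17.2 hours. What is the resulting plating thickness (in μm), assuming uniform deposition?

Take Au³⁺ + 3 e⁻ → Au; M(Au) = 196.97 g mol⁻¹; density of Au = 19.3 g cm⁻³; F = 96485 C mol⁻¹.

Q = I·t = 15.00 × 61920 = 928800 C; n(e⁻) = 9.626 mol.
n(Au) = n(e⁻)/3 = 3.209 mol, so m = 3.209 × 196.97 = 632.0 g.
Volume = m/ρ = 632.0 / 19.3 = 32.75 cm³.
Thickness = V/A = 32.75 / 407 = 0.0805 cm = 805 μm.

805 μm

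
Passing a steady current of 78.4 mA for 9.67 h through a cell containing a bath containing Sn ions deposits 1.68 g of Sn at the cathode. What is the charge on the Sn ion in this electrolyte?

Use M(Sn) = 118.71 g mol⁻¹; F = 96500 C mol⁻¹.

Q = I·t = 0.07840 A × 34812 s = 2729 C, so n(e⁻) = 2729/96500 = 0.02828 mol.
n(Sn) deposited = 1.68 / 118.71 = 0.01415 mol.
Electrons per atom = n(e⁻)/n(Sn) = 0.02828 / 0.01415 = 2.00 ≈ 2, so the ion is Sn²⁺.

+2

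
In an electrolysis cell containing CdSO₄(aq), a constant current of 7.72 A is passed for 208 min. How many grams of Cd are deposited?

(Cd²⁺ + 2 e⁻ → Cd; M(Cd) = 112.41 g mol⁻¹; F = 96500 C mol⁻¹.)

Q = I·t = 7.720 A × 12480 s = 96350 C.
n(e⁻) = Q/F = 96350 / 96500 = 0.9984 mol.
Cd²⁺ + 2 e⁻ → Cd, so n(Cd) = n(e⁻)/2 = 0.4992 mol.
m = n·M = 0.4992 × 112.41 = 56.1 g.

56.1 g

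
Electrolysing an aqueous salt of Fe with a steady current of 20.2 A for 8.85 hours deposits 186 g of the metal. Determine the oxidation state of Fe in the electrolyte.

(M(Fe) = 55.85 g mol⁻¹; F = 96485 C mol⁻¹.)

Q = I·t = 20.20 A × 31860 s = 643600 C, so n(e⁻) = 643600/96485 = 6.670 mol.
n(Fe) deposited = 186 / 55.85 = 3.330 mol.
Electrons per atom = n(e⁻)/n(Fe) = 6.670 / 3.330 = 2.00 ≈ 2, so the ion is Fe²⁺.

+2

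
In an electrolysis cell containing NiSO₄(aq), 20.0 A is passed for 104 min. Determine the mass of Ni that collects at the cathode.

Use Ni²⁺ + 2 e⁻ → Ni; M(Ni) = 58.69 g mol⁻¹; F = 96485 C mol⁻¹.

Q = I·t = 20.00 A × 6240.0 s = 124800 C.
n(e⁻) = Q/F = 124800 / 96485 = 1.293 mol.
Ni²⁺ + 2 e⁻ → Ni, so n(Ni) = n(e⁻)/2 = 0.6467 mol.
m = n·M = 0.6467 × 58.69 = 38.0 g.

38.0 g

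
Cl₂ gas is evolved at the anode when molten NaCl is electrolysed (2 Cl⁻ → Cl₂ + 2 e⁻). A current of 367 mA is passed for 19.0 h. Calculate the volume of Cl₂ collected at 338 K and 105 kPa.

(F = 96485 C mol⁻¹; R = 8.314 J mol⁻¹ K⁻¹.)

3.48 L

Q = I·t = 0.3670 A × 68400 s = 25100 C.
n(e⁻) = Q/F = 25100 / 96485 = 0.2602 mol.
2 electrons are transferred per Cl₂ molecule, so n(Cl₂) = 0.2602 / 2 = 0.1301 mol.
V = nRT/P = (0.1301 × 8.314 × 338) / (105 × 10³ Pa) = 0.00348 m³ = 3.48 L.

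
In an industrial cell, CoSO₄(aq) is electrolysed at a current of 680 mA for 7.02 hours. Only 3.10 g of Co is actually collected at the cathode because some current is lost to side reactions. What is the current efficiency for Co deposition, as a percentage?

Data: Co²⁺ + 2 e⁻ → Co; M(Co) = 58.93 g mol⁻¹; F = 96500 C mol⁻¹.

Q = I·t = 0.6800 × 25272 = 17180 C; n(e⁻) = 17180/96500 = 0.1781 mol.
Theoretical n(Co) = n(e⁻)/2 = 0.08904 mol, i.e. m_theo = 0.08904 × 58.93 = 5.247 g.
Efficiency = m_actual / m_theo = 3.10 / 5.247 = 59.1 %.

59.1 %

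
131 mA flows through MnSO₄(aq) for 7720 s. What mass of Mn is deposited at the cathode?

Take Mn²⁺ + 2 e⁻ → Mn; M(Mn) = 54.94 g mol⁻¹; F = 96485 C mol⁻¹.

0.288 g

Q = I·t = 0.1310 A × 7720.0 s = 1011 C.
n(e⁻) = Q/F = 1011 / 96485 = 0.01048 mol.
Mn²⁺ + 2 e⁻ → Mn, so n(Mn) = n(e⁻)/2 = 0.005241 mol.
m = n·M = 0.005241 × 54.94 = 0.288 g.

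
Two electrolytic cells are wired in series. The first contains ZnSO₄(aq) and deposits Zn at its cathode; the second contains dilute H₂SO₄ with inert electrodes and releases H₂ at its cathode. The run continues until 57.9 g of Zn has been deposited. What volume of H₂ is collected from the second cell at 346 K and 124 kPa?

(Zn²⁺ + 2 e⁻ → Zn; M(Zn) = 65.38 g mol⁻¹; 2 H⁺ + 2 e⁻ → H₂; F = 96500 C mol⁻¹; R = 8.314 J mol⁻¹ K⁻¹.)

n(Zn) = 57.9 / 65.38 = 0.8856 mol, so n(e⁻) = 2 × 0.8856 = 1.771 mol.
The cells are in series, so the same 1.771 mol of electrons passes through the second cell.
2 H⁺ + 2 e⁻ → H₂ — 2 mol e⁻ per mol H₂, so n(H₂) = 1.771/2 = 0.8856 mol.
V = nRT/P = (0.8856 × 8.314 × 346) / (124 × 10³) = 0.0205 m³ = 20.5 L.

20.5 L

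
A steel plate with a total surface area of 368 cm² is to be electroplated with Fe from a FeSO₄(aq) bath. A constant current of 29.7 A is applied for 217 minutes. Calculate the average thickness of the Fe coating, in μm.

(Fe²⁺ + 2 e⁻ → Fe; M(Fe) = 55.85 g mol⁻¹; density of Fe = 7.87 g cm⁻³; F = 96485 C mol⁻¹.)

386 μm

Q = I·t = 29.70 × 13020 = 386700 C; n(e⁻) = 4.008 mol.
n(Fe) = n(e⁻)/2 = 2.004 mol, so m = 2.004 × 55.85 = 111.9 g.
Volume = m/ρ = 111.9 / 7.87 = 14.22 cm³.
Thickness = V/A = 14.22 / 368 = 0.0386 cm = 386 μm.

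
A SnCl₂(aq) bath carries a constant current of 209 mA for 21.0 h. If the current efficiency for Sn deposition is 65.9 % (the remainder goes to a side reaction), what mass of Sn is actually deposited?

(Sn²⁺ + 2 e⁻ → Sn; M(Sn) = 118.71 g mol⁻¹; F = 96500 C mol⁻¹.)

Q = I·t = 0.2090 × 75600 = 15800 C.
n(e⁻) = 15800/96500 = 0.1637 mol; theoretically n(Sn) = 0.1637/2 = 0.08187 mol, m_theo = 9.718 g.
At 65.9 % efficiency, m_actual = 0.659 × 9.718 = 6.40 g.

6.40 g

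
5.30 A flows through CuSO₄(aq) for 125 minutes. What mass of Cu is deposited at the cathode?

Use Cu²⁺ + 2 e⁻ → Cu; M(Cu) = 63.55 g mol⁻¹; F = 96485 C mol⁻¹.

13.1 g

Q = I·t = 5.300 A × 7500.0 s = 39750 C.
n(e⁻) = Q/F = 39750 / 96485 = 0.4120 mol.
Cu²⁺ + 2 e⁻ → Cu, so n(Cu) = n(e⁻)/2 = 0.2060 mol.
m = n·M = 0.2060 × 63.55 = 13.1 g.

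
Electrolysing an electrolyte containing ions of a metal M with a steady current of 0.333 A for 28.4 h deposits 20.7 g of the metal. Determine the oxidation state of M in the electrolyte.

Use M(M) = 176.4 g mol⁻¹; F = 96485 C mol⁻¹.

+3

Q = I·t = 0.3330 A × 102240 s = 34050 C, so n(e⁻) = 34050/96485 = 0.3529 mol.
n(M) deposited = 20.7 / 176.4 = 0.1173 mol.
Electrons per atom = n(e⁻)/n(M) = 0.3529 / 0.1173 = 3.01 ≈ 3, so the ion is M³⁺.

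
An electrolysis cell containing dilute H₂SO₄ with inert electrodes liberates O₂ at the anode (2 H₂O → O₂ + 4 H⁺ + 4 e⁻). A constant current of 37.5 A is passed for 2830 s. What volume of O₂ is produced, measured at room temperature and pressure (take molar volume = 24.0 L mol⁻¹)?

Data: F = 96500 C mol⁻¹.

6.60 L

Q = I·t = 37.50 A × 2830.0 s = 106100 C.
n(e⁻) = Q/F = 106100 / 96500 = 1.100 mol.
4 electrons are transferred per O₂ molecule, so n(O₂) = 1.100 / 4 = 0.2749 mol.
V = n × V_m = 0.2749 × 24.0 = 6.60 L.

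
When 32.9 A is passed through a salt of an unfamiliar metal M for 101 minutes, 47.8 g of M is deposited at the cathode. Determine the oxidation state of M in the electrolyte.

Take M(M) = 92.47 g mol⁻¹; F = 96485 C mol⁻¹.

Q = I·t = 32.90 A × 6060.0 s = 199400 C, so n(e⁻) = 199400/96485 = 2.066 mol.
n(M) deposited = 47.8 / 92.47 = 0.5169 mol.
Electrons per atom = n(e⁻)/n(M) = 2.066 / 0.5169 = 4.00 ≈ 4, so the ion is M⁴⁺.

+4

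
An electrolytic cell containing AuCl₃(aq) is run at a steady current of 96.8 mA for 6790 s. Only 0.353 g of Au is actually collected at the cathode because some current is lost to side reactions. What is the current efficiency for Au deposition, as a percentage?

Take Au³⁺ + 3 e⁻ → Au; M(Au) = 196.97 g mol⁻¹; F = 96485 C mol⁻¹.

Q = I·t = 0.09680 × 6790.0 = 657.3 C; n(e⁻) = 657.3/96485 = 0.006812 mol.
Theoretical n(Au) = n(e⁻)/3 = 0.002271 mol, i.e. m_theo = 0.002271 × 196.97 = 0.4473 g.
Efficiency = m_actual / m_theo = 0.353 / 0.4473 = 78.9 %.

78.9 %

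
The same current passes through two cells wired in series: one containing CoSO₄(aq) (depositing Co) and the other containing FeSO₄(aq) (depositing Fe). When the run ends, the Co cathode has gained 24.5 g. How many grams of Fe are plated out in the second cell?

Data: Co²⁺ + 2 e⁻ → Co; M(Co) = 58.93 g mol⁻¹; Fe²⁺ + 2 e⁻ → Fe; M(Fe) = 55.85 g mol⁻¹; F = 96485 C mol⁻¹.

n(Co) = 24.5 / 58.93 = 0.4157 mol.
Since Co²⁺ + 2 e⁻ → Co, n(e⁻) passed = 2 × 0.4157 = 0.8315 mol.
Cells in series carry the same charge, so the same 0.8315 mol of electrons passes through cell 2.
Fe²⁺ + 2 e⁻ → Fe, so n(Fe) = 0.8315 / 2 = 0.4157 mol.
m(Fe) = 0.4157 × 55.85 = 23.2 g.

23.2 g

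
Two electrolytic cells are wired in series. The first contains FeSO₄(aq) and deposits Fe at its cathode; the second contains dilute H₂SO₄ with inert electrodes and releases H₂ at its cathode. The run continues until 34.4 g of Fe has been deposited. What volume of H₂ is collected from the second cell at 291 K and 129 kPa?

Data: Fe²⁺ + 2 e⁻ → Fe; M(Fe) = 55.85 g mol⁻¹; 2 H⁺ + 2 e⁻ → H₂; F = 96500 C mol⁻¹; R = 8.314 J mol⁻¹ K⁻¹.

11.6 L

n(Fe) = 34.4 / 55.85 = 0.6159 mol, so n(e⁻) = 2 × 0.6159 = 1.232 mol.
The cells are in series, so the same 1.232 mol of electrons passes through the second cell.
2 H⁺ + 2 e⁻ → H₂ — 2 mol e⁻ per mol H₂, so n(H₂) = 1.232/2 = 0.6159 mol.
V = nRT/P = (0.6159 × 8.314 × 291) / (129 × 10³) = 0.0116 m³ = 11.6 L.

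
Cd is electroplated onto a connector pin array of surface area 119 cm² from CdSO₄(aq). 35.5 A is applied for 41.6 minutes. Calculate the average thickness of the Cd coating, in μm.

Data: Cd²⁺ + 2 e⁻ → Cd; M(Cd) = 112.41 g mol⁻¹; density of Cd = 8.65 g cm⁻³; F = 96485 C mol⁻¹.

501 μm

Q = I·t = 35.50 × 2496.0 = 88610 C; n(e⁻) = 0.9184 mol.
n(Cd) = n(e⁻)/2 = 0.4592 mol, so m = 0.4592 × 112.41 = 51.62 g.
Volume = m/ρ = 51.62 / 8.65 = 5.967 cm³.
Thickness = V/A = 5.967 / 119 = 0.0501 cm = 501 μm.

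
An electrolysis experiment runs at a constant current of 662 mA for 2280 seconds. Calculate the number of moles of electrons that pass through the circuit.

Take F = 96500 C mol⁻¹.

0.0156 mol

Q = I·t = 0.6620 A × 2280.0 s = 1509 C.
n(e⁻) = Q/F = 1509 / 96500 = 0.0156 mol.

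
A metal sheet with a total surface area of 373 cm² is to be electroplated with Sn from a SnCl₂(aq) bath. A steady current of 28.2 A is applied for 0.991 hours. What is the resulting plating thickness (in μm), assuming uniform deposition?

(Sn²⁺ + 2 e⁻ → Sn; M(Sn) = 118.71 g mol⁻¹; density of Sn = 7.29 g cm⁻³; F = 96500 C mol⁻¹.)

Q = I·t = 28.20 × 3567.6 = 100600 C; n(e⁻) = 1.043 mol.
n(Sn) = n(e⁻)/2 = 0.5213 mol, so m = 0.5213 × 118.71 = 61.88 g.
Volume = m/ρ = 61.88 / 7.29 = 8.488 cm³.
Thickness = V/A = 8.488 / 373 = 0.0228 cm = 228 μm.

228 μm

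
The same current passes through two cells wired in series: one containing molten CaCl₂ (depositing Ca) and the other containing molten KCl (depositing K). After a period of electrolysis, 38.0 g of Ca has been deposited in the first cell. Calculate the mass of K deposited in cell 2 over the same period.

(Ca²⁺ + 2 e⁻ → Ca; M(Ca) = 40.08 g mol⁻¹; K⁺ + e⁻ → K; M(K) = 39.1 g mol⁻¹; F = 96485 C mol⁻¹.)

74.1 g

n(Ca) = 38.0 / 40.08 = 0.9481 mol.
Since Ca²⁺ + 2 e⁻ → Ca, n(e⁻) passed = 2 × 0.9481 = 1.896 mol.
Cells in series carry the same charge, so the same 1.896 mol of electrons passes through cell 2.
K⁺ + e⁻ → K, so n(K) = 1.896 / 1 = 1.896 mol.
m(K) = 1.896 × 39.1 = 74.1 g.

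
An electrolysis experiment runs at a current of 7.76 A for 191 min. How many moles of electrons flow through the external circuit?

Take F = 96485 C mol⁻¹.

0.922 mol

Q = I·t = 7.760 A × 11460 s = 88930 C.
n(e⁻) = Q/F = 88930 / 96485 = 0.922 mol.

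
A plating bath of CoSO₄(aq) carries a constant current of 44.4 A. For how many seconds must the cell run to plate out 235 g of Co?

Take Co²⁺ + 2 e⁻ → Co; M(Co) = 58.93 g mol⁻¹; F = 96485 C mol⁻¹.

17300 s

n(Co) = m/M = 235 / 58.93 = 3.988 mol.
Each Co atom requires 2 electrons, so n(e⁻) = 2 × 3.988 = 7.976 mol.
Q = n(e⁻)·F = 7.976 × 96485 = 769500 C.
t = Q/I = 769500 / 44.40 A = 17330 s.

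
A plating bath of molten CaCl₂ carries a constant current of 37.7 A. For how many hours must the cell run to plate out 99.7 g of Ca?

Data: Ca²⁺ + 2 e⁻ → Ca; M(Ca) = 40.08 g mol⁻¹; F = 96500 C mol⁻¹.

n(Ca) = m/M = 99.7 / 40.08 = 2.488 mol.
Each Ca atom requires 2 electrons, so n(e⁻) = 2 × 2.488 = 4.975 mol.
Q = n(e⁻)·F = 4.975 × 96500 = 480100 C.
t = Q/I = 480100 / 37.70 A = 12730 s = 3.54 h.

3.54 h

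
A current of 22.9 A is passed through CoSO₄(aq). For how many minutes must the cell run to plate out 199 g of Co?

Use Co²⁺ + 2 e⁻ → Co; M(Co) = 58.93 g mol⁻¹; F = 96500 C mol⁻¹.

474 min

n(Co) = m/M = 199 / 58.93 = 3.377 mol.
Each Co atom requires 2 electrons, so n(e⁻) = 2 × 3.377 = 6.754 mol.
Q = n(e⁻)·F = 6.754 × 96500 = 651700 C.
t = Q/I = 651700 / 22.90 A = 28460 s = 474 min.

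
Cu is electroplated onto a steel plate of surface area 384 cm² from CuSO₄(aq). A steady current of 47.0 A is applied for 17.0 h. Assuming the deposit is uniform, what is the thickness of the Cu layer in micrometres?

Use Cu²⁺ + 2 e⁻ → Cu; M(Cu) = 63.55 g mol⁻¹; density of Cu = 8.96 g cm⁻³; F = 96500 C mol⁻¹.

2750 μm

Q = I·t = 47.00 × 61200 = 2876000 C; n(e⁻) = 29.81 mol.
n(Cu) = n(e⁻)/2 = 14.90 mol, so m = 14.90 × 63.55 = 947.1 g.
Volume = m/ρ = 947.1 / 8.96 = 105.7 cm³.
Thickness = V/A = 105.7 / 384 = 0.275 cm = 2750 μm.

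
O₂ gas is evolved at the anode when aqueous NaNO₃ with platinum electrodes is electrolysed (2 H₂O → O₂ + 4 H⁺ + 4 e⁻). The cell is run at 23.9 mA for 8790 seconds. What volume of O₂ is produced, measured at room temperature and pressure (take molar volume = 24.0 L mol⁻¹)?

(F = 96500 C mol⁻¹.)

Q = I·t = 0.02390 A × 8790.0 s = 210.1 C.
n(e⁻) = Q/F = 210.1 / 96500 = 0.002177 mol.
4 electrons are transferred per O₂ molecule, so n(O₂) = 0.002177 / 4 = 0.0005443 mol.
V = n × V_m = 0.0005443 × 24.0 = 0.0131 L.

0.0131 L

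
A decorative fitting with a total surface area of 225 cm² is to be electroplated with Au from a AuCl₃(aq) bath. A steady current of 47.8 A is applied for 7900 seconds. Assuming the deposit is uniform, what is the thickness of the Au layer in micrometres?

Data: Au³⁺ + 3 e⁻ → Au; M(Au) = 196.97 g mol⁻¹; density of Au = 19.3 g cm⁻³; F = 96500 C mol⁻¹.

Q = I·t = 47.80 × 7900.0 = 377600 C; n(e⁻) = 3.913 mol.
n(Au) = n(e⁻)/3 = 1.304 mol, so m = 1.304 × 196.97 = 256.9 g.
Volume = m/ρ = 256.9 / 19.3 = 13.31 cm³.
Thickness = V/A = 13.31 / 225 = 0.0592 cm = 592 μm.

592 μm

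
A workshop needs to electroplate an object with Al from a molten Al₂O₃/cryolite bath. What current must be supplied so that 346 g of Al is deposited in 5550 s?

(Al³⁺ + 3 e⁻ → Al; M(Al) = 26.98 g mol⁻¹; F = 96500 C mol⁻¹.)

n(Al) = 346 / 26.98 = 12.82 mol.
n(e⁻) = 3 × 12.82 = 38.47 mol.
Q = n(e⁻)·F = 38.47 × 96500 = 3713000 C.
I = Q/t = 3713000 / 5550.0 s = 669 A.

669 A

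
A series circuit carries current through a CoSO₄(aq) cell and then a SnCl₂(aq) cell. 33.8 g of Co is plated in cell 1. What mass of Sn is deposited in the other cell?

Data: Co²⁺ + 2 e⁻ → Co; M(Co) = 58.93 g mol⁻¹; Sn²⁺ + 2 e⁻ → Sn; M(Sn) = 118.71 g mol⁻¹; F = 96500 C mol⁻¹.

n(Co) = 33.8 / 58.93 = 0.5736 mol.
Since Co²⁺ + 2 e⁻ → Co, n(e⁻) passed = 2 × 0.5736 = 1.147 mol.
Cells in series carry the same charge, so the same 1.147 mol of electrons passes through cell 2.
Sn²⁺ + 2 e⁻ → Sn, so n(Sn) = 1.147 / 2 = 0.5736 mol.
m(Sn) = 0.5736 × 118.71 = 68.1 g.

68.1 g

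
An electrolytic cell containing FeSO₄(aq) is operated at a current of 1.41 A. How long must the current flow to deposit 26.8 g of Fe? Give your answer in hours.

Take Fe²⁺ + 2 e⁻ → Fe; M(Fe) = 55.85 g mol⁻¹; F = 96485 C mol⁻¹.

18.2 h

n(Fe) = m/M = 26.8 / 55.85 = 0.4799 mol.
Each Fe atom requires 2 electrons, so n(e⁻) = 2 × 0.4799 = 0.9597 mol.
Q = n(e⁻)·F = 0.9597 × 96485 = 92600 C.
t = Q/I = 92600 / 1.410 A = 65670 s = 18.2 h.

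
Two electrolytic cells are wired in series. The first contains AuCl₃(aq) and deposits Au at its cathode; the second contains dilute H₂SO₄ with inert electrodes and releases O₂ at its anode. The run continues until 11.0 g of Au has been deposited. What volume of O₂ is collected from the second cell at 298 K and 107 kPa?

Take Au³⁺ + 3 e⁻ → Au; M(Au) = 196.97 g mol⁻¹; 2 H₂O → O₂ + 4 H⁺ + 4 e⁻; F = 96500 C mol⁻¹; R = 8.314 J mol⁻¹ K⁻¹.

n(Au) = 11.0 / 196.97 = 0.05585 mol, so n(e⁻) = 3 × 0.05585 = 0.1675 mol.
The cells are in series, so the same 0.1675 mol of electrons passes through the second cell.
2 H₂O → O₂ + 4 H⁺ + 4 e⁻ — 4 mol e⁻ per mol O₂, so n(O₂) = 0.1675/4 = 0.04188 mol.
V = nRT/P = (0.04188 × 8.314 × 298) / (107 × 10³) = 9.70 × 10⁻⁴ m³ = 0.970 L.

0.970 L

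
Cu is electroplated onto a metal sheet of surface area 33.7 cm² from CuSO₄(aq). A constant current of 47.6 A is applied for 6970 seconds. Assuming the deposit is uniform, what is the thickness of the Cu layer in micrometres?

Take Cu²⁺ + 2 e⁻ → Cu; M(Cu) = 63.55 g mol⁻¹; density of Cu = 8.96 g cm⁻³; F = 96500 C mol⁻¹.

3620 μm

Q = I·t = 47.60 × 6970.0 = 331800 C; n(e⁻) = 3.438 mol.
n(Cu) = n(e⁻)/2 = 1.719 mol, so m = 1.719 × 63.55 = 109.2 g.
Volume = m/ρ = 109.2 / 8.96 = 12.19 cm³.
Thickness = V/A = 12.19 / 33.7 = 0.362 cm = 3620 μm.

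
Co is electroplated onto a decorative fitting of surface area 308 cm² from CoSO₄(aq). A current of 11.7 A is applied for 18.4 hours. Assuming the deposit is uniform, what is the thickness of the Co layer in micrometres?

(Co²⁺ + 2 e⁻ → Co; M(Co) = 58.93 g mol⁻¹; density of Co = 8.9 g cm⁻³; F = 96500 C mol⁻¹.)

Q = I·t = 11.70 × 66240 = 775000 C; n(e⁻) = 8.031 mol.
n(Co) = n(e⁻)/2 = 4.016 mol, so m = 4.016 × 58.93 = 236.6 g.
Volume = m/ρ = 236.6 / 8.9 = 26.59 cm³.
Thickness = V/A = 26.59 / 308 = 0.0863 cm = 863 μm.

863 μm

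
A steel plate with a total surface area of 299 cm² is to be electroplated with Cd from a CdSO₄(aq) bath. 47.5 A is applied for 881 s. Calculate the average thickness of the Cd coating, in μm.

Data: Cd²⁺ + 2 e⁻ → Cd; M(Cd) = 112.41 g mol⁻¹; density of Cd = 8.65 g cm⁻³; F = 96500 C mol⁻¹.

Q = I·t = 47.50 × 881.00 = 41850 C; n(e⁻) = 0.4337 mol.
n(Cd) = n(e⁻)/2 = 0.2168 mol, so m = 0.2168 × 112.41 = 24.37 g.
Volume = m/ρ = 24.37 / 8.65 = 2.818 cm³.
Thickness = V/A = 2.818 / 299 = 0.00942 cm = 94.2 μm.

94.2 μm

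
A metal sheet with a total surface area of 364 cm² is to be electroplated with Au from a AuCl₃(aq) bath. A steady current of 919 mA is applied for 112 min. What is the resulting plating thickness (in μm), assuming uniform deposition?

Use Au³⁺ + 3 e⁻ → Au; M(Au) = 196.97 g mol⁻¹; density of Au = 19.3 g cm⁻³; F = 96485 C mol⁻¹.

5.98 μm

Q = I·t = 0.9190 × 6720.0 = 6176 C; n(e⁻) = 0.06401 mol.
n(Au) = n(e⁻)/3 = 0.02134 mol, so m = 0.02134 × 196.97 = 4.202 g.
Volume = m/ρ = 4.202 / 19.3 = 0.2177 cm³.
Thickness = V/A = 0.2177 / 364 = 5.98 × 10⁻⁴ cm = 5.98 μm.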